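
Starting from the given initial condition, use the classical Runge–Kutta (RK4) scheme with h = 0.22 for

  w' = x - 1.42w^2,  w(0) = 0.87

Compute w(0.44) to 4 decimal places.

0.6391

RK4: k1 = f(x_n, w_n); k2 = f(x_n + h/2, w_n + (h/2)·k1); k3 = f(x_n + h/2, w_n + (h/2)·k2); k4 = f(x_n + h, w_n + h·k3); w_{n+1} = w_n + (h/6)·(k1 + 2k2 + 2k3 + k4).
x=0.000000, w=0.870000:
  k1 = f(0.000000, 0.870000) = -1.074798
  k2 = f(0.110000, 0.751772) = -0.692529
  k3 = f(0.110000, 0.793822) = -0.784817
  k4 = f(0.220000, 0.697340) = -0.470522
  w ← 0.870000 + (0.22/6)·(k1 + 2k2 + 2k3 + k4) = 0.705000
x=0.220000, w=0.705000:
  k1 = f(0.220000, 0.705000) = -0.485775
  k2 = f(0.330000, 0.651564) = -0.272841
  k3 = f(0.330000, 0.674987) = -0.316963
  k4 = f(0.440000, 0.635268) = -0.133062
  w ← 0.705000 + (0.22/6)·(k1 + 2k2 + 2k3 + k4) = 0.639057
w(0.44) ≈ 0.6391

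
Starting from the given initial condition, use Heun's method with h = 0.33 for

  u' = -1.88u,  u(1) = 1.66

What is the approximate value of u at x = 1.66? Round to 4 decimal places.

0.5432

Heun: k1 = f(x_n, u_n); k2 = f(x_n + h, u_n + h·k1); u_{n+1} = u_n + (h/2)·(k1 + k2).
x=1.000000, u=1.660000:
  k1 = f(1.000000, 1.660000) = -3.120800
  k2 = f(1.330000, 0.630136) = -1.184656
  u ← 1.660000 + (0.33/2)·(-3.120800 + (-1.184656)) = 0.949600
x=1.330000, u=0.949600:
  k1 = f(1.330000, 0.949600) = -1.785248
  k2 = f(1.660000, 0.360468) = -0.677680
  u ← 0.949600 + (0.33/2)·(-1.785248 + (-0.677680)) = 0.543217
u(1.66) ≈ 0.5432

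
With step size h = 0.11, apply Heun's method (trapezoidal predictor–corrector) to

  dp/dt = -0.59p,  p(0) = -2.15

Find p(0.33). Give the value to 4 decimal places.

-1.7699

Heun: k1 = f(t_n, p_n); k2 = f(t_n + h, p_n + h·k1); p_{n+1} = p_n + (h/2)·(k1 + k2).
t=0.000000, p=-2.150000:
  k1 = f(0.000000, -2.150000) = 1.268500
  k2 = f(0.110000, -2.010465) = 1.186174
  p ← -2.150000 + (0.11/2)·(1.268500 + 1.186174) = -2.014993
t=0.110000, p=-2.014993:
  k1 = f(0.110000, -2.014993) = 1.188846
  k2 = f(0.220000, -1.884220) = 1.111690
  p ← -2.014993 + (0.11/2)·(1.188846 + 1.111690) = -1.888463
t=0.220000, p=-1.888463:
  k1 = f(0.220000, -1.888463) = 1.114193
  k2 = f(0.330000, -1.765902) = 1.041882
  p ← -1.888463 + (0.11/2)·(1.114193 + 1.041882) = -1.769879
p(0.33) ≈ -1.7699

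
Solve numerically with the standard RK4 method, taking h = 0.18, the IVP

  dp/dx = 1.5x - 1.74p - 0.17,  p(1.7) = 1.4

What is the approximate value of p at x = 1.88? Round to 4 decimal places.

1.4133

RK4: k1 = f(x_n, p_n); k2 = f(x_n + h/2, p_n + (h/2)·k1); k3 = f(x_n + h/2, p_n + (h/2)·k2); k4 = f(x_n + h, p_n + h·k3); p_{n+1} = p_n + (h/6)·(k1 + 2k2 + 2k3 + k4).
x=1.700000, p=1.400000:
  k1 = f(1.700000, 1.400000) = -0.056000
  k2 = f(1.790000, 1.394960) = 0.087770
  k3 = f(1.790000, 1.407899) = 0.065255
  k4 = f(1.880000, 1.411746) = 0.193562
  p ← 1.400000 + (0.18/6)·(k1 + 2k2 + 2k3 + k4) = 1.413308
p(1.88) ≈ 1.4133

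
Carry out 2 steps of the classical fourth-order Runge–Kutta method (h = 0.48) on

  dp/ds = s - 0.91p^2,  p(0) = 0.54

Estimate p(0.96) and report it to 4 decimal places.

0.7163

RK4: k1 = f(s_n, p_n); k2 = f(s_n + h/2, p_n + (h/2)·k1); k3 = f(s_n + h/2, p_n + (h/2)·k2); k4 = f(s_n + h, p_n + h·k3); p_{n+1} = p_n + (h/6)·(k1 + 2k2 + 2k3 + k4).
s=0.000000, p=0.540000:
  k1 = f(0.000000, 0.540000) = -0.265356
  k2 = f(0.240000, 0.476315) = 0.033543
  k3 = f(0.240000, 0.548050) = -0.033327
  k4 = f(0.480000, 0.524003) = 0.230133
  p ← 0.540000 + (0.48/6)·(k1 + 2k2 + 2k3 + k4) = 0.537217
s=0.480000, p=0.537217:
  k1 = f(0.480000, 0.537217) = 0.217372
  k2 = f(0.720000, 0.589386) = 0.403888
  k3 = f(0.720000, 0.634150) = 0.354047
  k4 = f(0.960000, 0.707159) = 0.504932
  p ← 0.537217 + (0.48/6)·(k1 + 2k2 + 2k3 + k4) = 0.716271
p(0.96) ≈ 0.7163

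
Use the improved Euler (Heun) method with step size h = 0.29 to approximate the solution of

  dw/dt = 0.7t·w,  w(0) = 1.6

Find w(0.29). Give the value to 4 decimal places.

Heun: k1 = f(t_n, w_n); k2 = f(t_n + h, w_n + h·k1); w_{n+1} = w_n + (h/2)·(k1 + k2).
t=0.000000, w=1.600000:
  k1 = f(0.000000, 1.600000) = 0.000000
  k2 = f(0.290000, 1.600000) = 0.324800
  w ← 1.600000 + (0.29/2)·(0.000000 + 0.324800) = 1.647096
w(0.29) ≈ 1.6471

1.6471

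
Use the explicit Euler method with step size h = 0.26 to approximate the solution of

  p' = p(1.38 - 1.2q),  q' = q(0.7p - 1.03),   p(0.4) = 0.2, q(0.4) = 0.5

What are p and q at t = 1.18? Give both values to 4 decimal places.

0.3772, 0.2345

Euler on (p,q): p_{n+1} = p_n + h·p', q_{n+1} = q_n + h·q'.
0.400000: (0.200000, 0.500000); f=(0.156000, -0.445000) → (0.240560, 0.384300)
0.660000: (0.240560, 0.384300); f=(0.221036, -0.331116) → (0.298029, 0.298210)
0.920000: (0.298029, 0.298210); f=(0.304630, -0.244943) → (0.377233, 0.234525)
(p(1.18), q(1.18)) ≈ (0.3772, 0.2345)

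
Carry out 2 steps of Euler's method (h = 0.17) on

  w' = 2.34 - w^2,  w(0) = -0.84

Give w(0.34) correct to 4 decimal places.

-0.2181

Euler: w_{n+1} = w_n + h·f(x_n, w_n).
x=0.000000, w=-0.840000: f=1.634400 → w ← -0.840000 + 0.17·1.634400 = -0.562152
x=0.170000, w=-0.562152: f=2.023985 → w ← -0.562152 + 0.17·2.023985 = -0.218075
w(0.34) ≈ -0.2181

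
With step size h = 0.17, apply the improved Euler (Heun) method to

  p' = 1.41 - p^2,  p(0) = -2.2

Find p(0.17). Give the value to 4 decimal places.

-3.0301

Heun: k1 = f(t_n, p_n); k2 = f(t_n + h, p_n + h·k1); p_{n+1} = p_n + (h/2)·(k1 + k2).
t=0.000000, p=-2.200000:
  k1 = f(0.000000, -2.200000) = -3.430000
  k2 = f(0.170000, -2.783100) = -6.335646
  p ← -2.200000 + (0.17/2)·(-3.430000 + (-6.335646)) = -3.030080
p(0.17) ≈ -3.0301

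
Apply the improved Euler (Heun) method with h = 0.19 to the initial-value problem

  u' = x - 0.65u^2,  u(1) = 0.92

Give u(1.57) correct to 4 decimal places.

1.2280

Heun: k1 = f(x_n, u_n); k2 = f(x_n + h, u_n + h·k1); u_{n+1} = u_n + (h/2)·(k1 + k2).
x=1.000000, u=0.920000:
  k1 = f(1.000000, 0.920000) = 0.449840
  k2 = f(1.190000, 1.005470) = 0.532870
  u ← 0.920000 + (0.19/2)·(0.449840 + 0.532870) = 1.013357
x=1.190000, u=1.013357:
  k1 = f(1.190000, 1.013357) = 0.522519
  k2 = f(1.380000, 1.112636) = 0.575327
  u ← 1.013357 + (0.19/2)·(0.522519 + 0.575327) = 1.117653
x=1.380000, u=1.117653:
  k1 = f(1.380000, 1.117653) = 0.568054
  k2 = f(1.570000, 1.225583) = 0.593665
  u ← 1.117653 + (0.19/2)·(0.568054 + 0.593665) = 1.228016
u(1.57) ≈ 1.2280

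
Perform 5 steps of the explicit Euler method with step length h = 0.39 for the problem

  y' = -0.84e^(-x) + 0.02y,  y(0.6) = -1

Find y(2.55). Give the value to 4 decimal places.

-1.5274

Euler: y_{n+1} = y_n + h·f(x_n, y_n).
x=0.600000, y=-1.000000: f=-0.481002 → y ← -1.000000 + 0.39·(-0.481002) = -1.187591
x=0.990000, y=-1.187591: f=-0.335876 → y ← -1.187591 + 0.39·(-0.335876) = -1.318582
x=1.380000, y=-1.318582: f=-0.237698 → y ← -1.318582 + 0.39·(-0.237698) = -1.411285
x=1.770000, y=-1.411285: f=-0.171305 → y ← -1.411285 + 0.39·(-0.171305) = -1.478094
x=2.160000, y=-1.478094: f=-0.126435 → y ← -1.478094 + 0.39·(-0.126435) = -1.527403
y(2.55) ≈ -1.5274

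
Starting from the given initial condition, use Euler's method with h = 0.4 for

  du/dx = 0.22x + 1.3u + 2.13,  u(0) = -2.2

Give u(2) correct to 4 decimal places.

Euler: u_{n+1} = u_n + h·f(x_n, u_n).
x=0.000000, u=-2.200000: f=-0.730000 → u ← -2.200000 + 0.4·(-0.730000) = -2.492000
x=0.400000, u=-2.492000: f=-1.021600 → u ← -2.492000 + 0.4·(-1.021600) = -2.900640
x=0.800000, u=-2.900640: f=-1.464832 → u ← -2.900640 + 0.4·(-1.464832) = -3.486573
x=1.200000, u=-3.486573: f=-2.138545 → u ← -3.486573 + 0.4·(-2.138545) = -4.341991
x=1.600000, u=-4.341991: f=-3.162588 → u ← -4.341991 + 0.4·(-3.162588) = -5.607026
u(2) ≈ -5.6070

-5.6070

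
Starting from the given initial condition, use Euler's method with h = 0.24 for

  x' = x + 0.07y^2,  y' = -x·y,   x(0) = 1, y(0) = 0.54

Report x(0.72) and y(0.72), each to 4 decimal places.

1.9191, 0.1810

Euler on (x,y): x_{n+1} = x_n + h·x', y_{n+1} = y_n + h·y'.
0.000000: (1.000000, 0.540000); f=(1.020412, -0.540000) → (1.244899, 0.410400)
0.240000: (1.244899, 0.410400); f=(1.256689, -0.510907) → (1.546504, 0.287782)
0.480000: (1.546504, 0.287782); f=(1.552302, -0.445057) → (1.919057, 0.180969)
(x(0.72), y(0.72)) ≈ (1.9191, 0.1810)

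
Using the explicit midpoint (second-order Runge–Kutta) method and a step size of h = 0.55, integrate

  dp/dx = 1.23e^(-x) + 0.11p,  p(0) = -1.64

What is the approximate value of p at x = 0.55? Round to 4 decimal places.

Midpoint: k1 = f(x_n, p_n); k2 = f(x_n + h/2, p_n + (h/2)·k1); p_{n+1} = p_n + h·k2.
x=0.000000, p=-1.640000:
  k1 = f(0.000000, -1.640000) = 1.049600
  k2 = f(0.275000, -1.351360) = 0.785624
  p ← -1.640000 + 0.55·0.785624 = -1.207907
p(0.55) ≈ -1.2079

-1.2079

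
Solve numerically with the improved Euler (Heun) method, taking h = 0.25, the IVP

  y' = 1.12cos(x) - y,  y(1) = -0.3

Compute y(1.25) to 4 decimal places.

Heun: k1 = f(x_n, y_n); k2 = f(x_n + h, y_n + h·k1); y_{n+1} = y_n + (h/2)·(k1 + k2).
x=1.000000, y=-0.300000:
  k1 = f(1.000000, -0.300000) = 0.905139
  k2 = f(1.250000, -0.073715) = 0.426876
  y ← -0.300000 + (0.25/2)·(0.905139 + 0.426876) = -0.133498
y(1.25) ≈ -0.1335

-0.1335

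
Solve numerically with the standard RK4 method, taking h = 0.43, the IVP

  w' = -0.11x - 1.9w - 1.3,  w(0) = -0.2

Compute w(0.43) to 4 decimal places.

-0.4770

RK4: k1 = f(x_n, w_n); k2 = f(x_n + h/2, w_n + (h/2)·k1); k3 = f(x_n + h/2, w_n + (h/2)·k2); k4 = f(x_n + h, w_n + h·k3); w_{n+1} = w_n + (h/6)·(k1 + 2k2 + 2k3 + k4).
x=0.000000, w=-0.200000:
  k1 = f(0.000000, -0.200000) = -0.920000
  k2 = f(0.215000, -0.397800) = -0.567830
  k3 = f(0.215000, -0.322083) = -0.711691
  k4 = f(0.430000, -0.506027) = -0.385848
  w ← -0.200000 + (0.43/6)·(k1 + 2k2 + 2k3 + k4) = -0.476984
w(0.43) ≈ -0.4770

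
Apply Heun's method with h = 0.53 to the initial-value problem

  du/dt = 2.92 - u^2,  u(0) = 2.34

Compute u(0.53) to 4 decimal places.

2.1792

Heun: k1 = f(t_n, u_n); k2 = f(t_n + h, u_n + h·k1); u_{n+1} = u_n + (h/2)·(k1 + k2).
t=0.000000, u=2.340000:
  k1 = f(0.000000, 2.340000) = -2.555600
  k2 = f(0.530000, 0.985532) = 1.948727
  u ← 2.340000 + (0.53/2)·(-2.555600 + 1.948727) = 2.179179
u(0.53) ≈ 2.1792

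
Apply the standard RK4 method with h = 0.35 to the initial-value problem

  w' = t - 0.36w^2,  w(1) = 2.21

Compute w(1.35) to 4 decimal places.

RK4: k1 = f(t_n, w_n); k2 = f(t_n + h/2, w_n + (h/2)·k1); k3 = f(t_n + h/2, w_n + (h/2)·k2); k4 = f(t_n + h, w_n + h·k3); w_{n+1} = w_n + (h/6)·(k1 + 2k2 + 2k3 + k4).
t=1.000000, w=2.210000:
  k1 = f(1.000000, 2.210000) = -0.758276
  k2 = f(1.175000, 2.077302) = -0.378466
  k3 = f(1.175000, 2.143769) = -0.479468
  k4 = f(1.350000, 2.042186) = -0.151389
  w ← 2.210000 + (0.35/6)·(k1 + 2k2 + 2k3 + k4) = 2.056844
w(1.35) ≈ 2.0568

2.0568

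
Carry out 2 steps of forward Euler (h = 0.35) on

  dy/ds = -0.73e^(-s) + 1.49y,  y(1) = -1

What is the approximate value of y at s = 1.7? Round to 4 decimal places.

Euler: y_{n+1} = y_n + h·f(s_n, y_n).
s=1.000000, y=-1.000000: f=-1.758552 → y ← -1.000000 + 0.35·(-1.758552) = -1.615493
s=1.350000, y=-1.615493: f=-2.596330 → y ← -1.615493 + 0.35·(-2.596330) = -2.524209
y(1.7) ≈ -2.5242

-2.5242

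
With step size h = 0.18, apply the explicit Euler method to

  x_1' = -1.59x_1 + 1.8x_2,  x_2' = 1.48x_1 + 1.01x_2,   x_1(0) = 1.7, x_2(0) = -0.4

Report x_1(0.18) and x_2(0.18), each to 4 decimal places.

1.0839, -0.0198

Euler on (x_1,x_2): x_1_{n+1} = x_1_n + h·x_1', x_2_{n+1} = x_2_n + h·x_2'.
0.000000: (1.700000, -0.400000); f=(-3.423000, 2.112000) → (1.083860, -0.019840)
(x_1(0.18), x_2(0.18)) ≈ (1.0839, -0.0198)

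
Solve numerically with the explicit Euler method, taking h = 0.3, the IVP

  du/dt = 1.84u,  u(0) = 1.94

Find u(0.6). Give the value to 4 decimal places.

Euler: u_{n+1} = u_n + h·f(t_n, u_n).
t=0.000000, u=1.940000: f=3.569600 → u ← 1.940000 + 0.3·3.569600 = 3.010880
t=0.300000, u=3.010880: f=5.540019 → u ← 3.010880 + 0.3·5.540019 = 4.672886
u(0.6) ≈ 4.6729

4.6729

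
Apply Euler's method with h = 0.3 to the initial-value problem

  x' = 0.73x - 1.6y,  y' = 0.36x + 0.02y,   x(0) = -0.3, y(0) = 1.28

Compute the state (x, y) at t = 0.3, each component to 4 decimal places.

-0.9801, 1.2553

Euler on (x,y): x_{n+1} = x_n + h·x', y_{n+1} = y_n + h·y'.
0.000000: (-0.300000, 1.280000); f=(-2.267000, -0.082400) → (-0.980100, 1.255280)
(x(0.3), y(0.3)) ≈ (-0.9801, 1.2553)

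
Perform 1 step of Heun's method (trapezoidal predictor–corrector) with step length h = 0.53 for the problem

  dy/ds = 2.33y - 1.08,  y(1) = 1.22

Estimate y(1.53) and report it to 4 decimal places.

2.7310

Heun: k1 = f(s_n, y_n); k2 = f(s_n + h, y_n + h·k1); y_{n+1} = y_n + (h/2)·(k1 + k2).
s=1.000000, y=1.220000:
  k1 = f(1.000000, 1.220000) = 1.762600
  k2 = f(1.530000, 2.154178) = 3.939235
  y ← 1.220000 + (0.53/2)·(1.762600 + 3.939235) = 2.730986
y(1.53) ≈ 2.7310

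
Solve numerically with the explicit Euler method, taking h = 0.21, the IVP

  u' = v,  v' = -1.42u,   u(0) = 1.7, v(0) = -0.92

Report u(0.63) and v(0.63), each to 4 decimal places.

0.8131, -2.2362

Euler on (u,v): u_{n+1} = u_n + h·u', v_{n+1} = v_n + h·v'.
0.000000: (1.700000, -0.920000); f=(-0.920000, -2.414000) → (1.506800, -1.426940)
0.210000: (1.506800, -1.426940); f=(-1.426940, -2.139656) → (1.207143, -1.876268)
0.420000: (1.207143, -1.876268); f=(-1.876268, -1.714142) → (0.813126, -2.236238)
(u(0.63), v(0.63)) ≈ (0.8131, -2.2362)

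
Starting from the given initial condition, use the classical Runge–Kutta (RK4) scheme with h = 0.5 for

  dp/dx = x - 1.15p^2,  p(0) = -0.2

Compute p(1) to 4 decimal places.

RK4: k1 = f(x_n, p_n); k2 = f(x_n + h/2, p_n + (h/2)·k1); k3 = f(x_n + h/2, p_n + (h/2)·k2); k4 = f(x_n + h, p_n + h·k3); p_{n+1} = p_n + (h/6)·(k1 + 2k2 + 2k3 + k4).
x=0.000000, p=-0.200000:
  k1 = f(0.000000, -0.200000) = -0.046000
  k2 = f(0.250000, -0.211500) = 0.198558
  k3 = f(0.250000, -0.150361) = 0.224000
  k4 = f(0.500000, -0.088000) = 0.491094
  p ← -0.200000 + (0.5/6)·(k1 + 2k2 + 2k3 + k4) = -0.092482
x=0.500000, p=-0.092482:
  k1 = f(0.500000, -0.092482) = 0.490164
  k2 = f(0.750000, 0.030059) = 0.748961
  k3 = f(0.750000, 0.094758) = 0.739674
  k4 = f(1.000000, 0.277355) = 0.911536
  p ← -0.092482 + (0.5/6)·(k1 + 2k2 + 2k3 + k4) = 0.272432
p(1) ≈ 0.2724

0.2724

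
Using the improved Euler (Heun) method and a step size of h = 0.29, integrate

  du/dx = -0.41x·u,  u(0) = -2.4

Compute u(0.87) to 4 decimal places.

Heun: k1 = f(x_n, u_n); k2 = f(x_n + h, u_n + h·k1); u_{n+1} = u_n + (h/2)·(k1 + k2).
x=0.000000, u=-2.400000:
  k1 = f(0.000000, -2.400000) = 0.000000
  k2 = f(0.290000, -2.400000) = 0.285360
  u ← -2.400000 + (0.29/2)·(0.000000 + 0.285360) = -2.358623
x=0.290000, u=-2.358623:
  k1 = f(0.290000, -2.358623) = 0.280440
  k2 = f(0.580000, -2.277295) = 0.541541
  u ← -2.358623 + (0.29/2)·(0.280440 + 0.541541) = -2.239436
x=0.580000, u=-2.239436:
  k1 = f(0.580000, -2.239436) = 0.532538
  k2 = f(0.870000, -2.085000) = 0.743719
  u ← -2.239436 + (0.29/2)·(0.532538 + 0.743719) = -2.054378
u(0.87) ≈ -2.0544

-2.0544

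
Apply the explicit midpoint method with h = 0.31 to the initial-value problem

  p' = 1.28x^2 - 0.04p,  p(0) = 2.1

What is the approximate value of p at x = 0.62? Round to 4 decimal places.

Midpoint: k1 = f(x_n, p_n); k2 = f(x_n + h/2, p_n + (h/2)·k1); p_{n+1} = p_n + h·k2.
x=0.000000, p=2.100000:
  k1 = f(0.000000, 2.100000) = -0.084000
  k2 = f(0.155000, 2.086980) = -0.052727
  p ← 2.100000 + 0.31·(-0.052727) = 2.083655
x=0.310000, p=2.083655:
  k1 = f(0.310000, 2.083655) = 0.039662
  k2 = f(0.465000, 2.089802) = 0.193176
  p ← 2.083655 + 0.31·0.193176 = 2.143539
p(0.62) ≈ 2.1435

2.1435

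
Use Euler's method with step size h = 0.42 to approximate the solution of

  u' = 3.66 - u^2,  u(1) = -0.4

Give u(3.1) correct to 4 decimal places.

1.8613

Euler: u_{n+1} = u_n + h·f(t_n, u_n).
t=1.000000, u=-0.400000: f=3.500000 → u ← -0.400000 + 0.42·3.500000 = 1.070000
t=1.420000, u=1.070000: f=2.515100 → u ← 1.070000 + 0.42·2.515100 = 2.126342
t=1.840000, u=2.126342: f=-0.861330 → u ← 2.126342 + 0.42·(-0.861330) = 1.764583
t=2.260000, u=1.764583: f=0.546246 → u ← 1.764583 + 0.42·0.546246 = 1.994007
t=2.680000, u=1.994007: f=-0.316062 → u ← 1.994007 + 0.42·(-0.316062) = 1.861260
u(3.1) ≈ 1.8613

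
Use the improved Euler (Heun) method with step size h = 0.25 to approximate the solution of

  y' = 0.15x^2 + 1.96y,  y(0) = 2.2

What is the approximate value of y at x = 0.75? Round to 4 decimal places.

Heun: k1 = f(x_n, y_n); k2 = f(x_n + h, y_n + h·k1); y_{n+1} = y_n + (h/2)·(k1 + k2).
x=0.000000, y=2.200000:
  k1 = f(0.000000, 2.200000) = 4.312000
  k2 = f(0.250000, 3.278000) = 6.434255
  y ← 2.200000 + (0.25/2)·(4.312000 + 6.434255) = 3.543282
x=0.250000, y=3.543282:
  k1 = f(0.250000, 3.543282) = 6.954207
  k2 = f(0.500000, 5.281834) = 10.389894
  y ← 3.543282 + (0.25/2)·(6.954207 + 10.389894) = 5.711295
x=0.500000, y=5.711295:
  k1 = f(0.500000, 5.711295) = 11.231637
  k2 = f(0.750000, 8.519204) = 16.782015
  y ← 5.711295 + (0.25/2)·(11.231637 + 16.782015) = 9.213001
y(0.75) ≈ 9.2130

9.2130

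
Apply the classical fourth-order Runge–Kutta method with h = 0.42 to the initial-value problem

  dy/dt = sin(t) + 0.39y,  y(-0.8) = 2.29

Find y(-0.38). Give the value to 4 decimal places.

2.4434

RK4: k1 = f(t_n, y_n); k2 = f(t_n + h/2, y_n + (h/2)·k1); k3 = f(t_n + h/2, y_n + (h/2)·k2); k4 = f(t_n + h, y_n + h·k3); y_{n+1} = y_n + (h/6)·(k1 + 2k2 + 2k3 + k4).
t=-0.800000, y=2.290000:
  k1 = f(-0.800000, 2.290000) = 0.175744
  k2 = f(-0.590000, 2.326906) = 0.351132
  k3 = f(-0.590000, 2.363738) = 0.365497
  k4 = f(-0.380000, 2.443509) = 0.582048
  y ← 2.290000 + (0.42/6)·(k1 + 2k2 + 2k3 + k4) = 2.443374
y(-0.38) ≈ 2.4434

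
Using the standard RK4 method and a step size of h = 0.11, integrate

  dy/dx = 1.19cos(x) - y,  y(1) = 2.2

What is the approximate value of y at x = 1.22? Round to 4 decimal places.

1.8690

RK4: k1 = f(x_n, y_n); k2 = f(x_n + h/2, y_n + (h/2)·k1); k3 = f(x_n + h/2, y_n + (h/2)·k2); k4 = f(x_n + h, y_n + h·k3); y_{n+1} = y_n + (h/6)·(k1 + 2k2 + 2k3 + k4).
x=1.000000, y=2.200000:
  k1 = f(1.000000, 2.200000) = -1.557040
  k2 = f(1.055000, 2.114363) = -1.527422
  k3 = f(1.055000, 2.115992) = -1.529051
  k4 = f(1.110000, 2.031804) = -1.502657
  y ← 2.200000 + (0.11/6)·(k1 + 2k2 + 2k3 + k4) = 2.031835
x=1.110000, y=2.031835:
  k1 = f(1.110000, 2.031835) = -1.502688
  k2 = f(1.165000, 1.949187) = -1.479434
  k3 = f(1.165000, 1.950466) = -1.480713
  k4 = f(1.220000, 1.868956) = -1.460018
  y ← 2.031835 + (0.11/6)·(k1 + 2k2 + 2k3 + k4) = 1.868980
y(1.22) ≈ 1.8690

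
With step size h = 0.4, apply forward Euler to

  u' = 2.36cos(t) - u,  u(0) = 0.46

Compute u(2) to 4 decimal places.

0.7604

Euler: u_{n+1} = u_n + h·f(t_n, u_n).
t=0.000000, u=0.460000: f=1.900000 → u ← 0.460000 + 0.4·1.900000 = 1.220000
t=0.400000, u=1.220000: f=0.953704 → u ← 1.220000 + 0.4·0.953704 = 1.601482
t=0.800000, u=1.601482: f=0.042746 → u ← 1.601482 + 0.4·0.042746 = 1.618580
t=1.200000, u=1.618580: f=-0.763416 → u ← 1.618580 + 0.4·(-0.763416) = 1.313214
t=1.600000, u=1.313214: f=-1.382125 → u ← 1.313214 + 0.4·(-1.382125) = 0.760364
u(2) ≈ 0.7604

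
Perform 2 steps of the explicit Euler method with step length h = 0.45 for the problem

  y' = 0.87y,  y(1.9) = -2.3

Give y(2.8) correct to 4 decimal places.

-4.4534

Euler: y_{n+1} = y_n + h·f(x_n, y_n).
x=1.900000, y=-2.300000: f=-2.001000 → y ← -2.300000 + 0.45·(-2.001000) = -3.200450
x=2.350000, y=-3.200450: f=-2.784391 → y ← -3.200450 + 0.45·(-2.784391) = -4.453426
y(2.8) ≈ -4.4534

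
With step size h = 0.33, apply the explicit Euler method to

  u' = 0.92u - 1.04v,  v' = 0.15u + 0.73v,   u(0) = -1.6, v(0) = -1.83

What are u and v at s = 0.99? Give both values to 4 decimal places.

Euler on (u,v): u_{n+1} = u_n + h·u', v_{n+1} = v_n + h·v'.
0.000000: (-1.600000, -1.830000); f=(0.431200, -1.575900) → (-1.457704, -2.350047)
0.330000: (-1.457704, -2.350047); f=(1.102961, -1.934190) → (-1.093727, -2.988330)
0.660000: (-1.093727, -2.988330); f=(2.101634, -2.345540) → (-0.400188, -3.762358)
(u(0.99), v(0.99)) ≈ (-0.4002, -3.7624)

-0.4002, -3.7624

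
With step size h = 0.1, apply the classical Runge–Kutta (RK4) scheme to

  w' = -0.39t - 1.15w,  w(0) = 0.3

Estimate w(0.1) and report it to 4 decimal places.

RK4: k1 = f(t_n, w_n); k2 = f(t_n + h/2, w_n + (h/2)·k1); k3 = f(t_n + h/2, w_n + (h/2)·k2); k4 = f(t_n + h, w_n + h·k3); w_{n+1} = w_n + (h/6)·(k1 + 2k2 + 2k3 + k4).
t=0.000000, w=0.300000:
  k1 = f(0.000000, 0.300000) = -0.345000
  k2 = f(0.050000, 0.282750) = -0.344662
  k3 = f(0.050000, 0.282767) = -0.344682
  k4 = f(0.100000, 0.265532) = -0.344362
  w ← 0.300000 + (0.1/6)·(k1 + 2k2 + 2k3 + k4) = 0.265532
w(0.1) ≈ 0.2655

0.2655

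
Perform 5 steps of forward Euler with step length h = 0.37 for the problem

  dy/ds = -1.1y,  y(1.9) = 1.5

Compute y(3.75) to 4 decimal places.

0.1100

Euler: y_{n+1} = y_n + h·f(s_n, y_n).
s=1.900000, y=1.500000: f=-1.650000 → y ← 1.500000 + 0.37·(-1.650000) = 0.889500
s=2.270000, y=0.889500: f=-0.978450 → y ← 0.889500 + 0.37·(-0.978450) = 0.527473
s=2.640000, y=0.527473: f=-0.580221 → y ← 0.527473 + 0.37·(-0.580221) = 0.312792
s=3.010000, y=0.312792: f=-0.344071 → y ← 0.312792 + 0.37·(-0.344071) = 0.185486
s=3.380000, y=0.185486: f=-0.204034 → y ← 0.185486 + 0.37·(-0.204034) = 0.109993
y(3.75) ≈ 0.1100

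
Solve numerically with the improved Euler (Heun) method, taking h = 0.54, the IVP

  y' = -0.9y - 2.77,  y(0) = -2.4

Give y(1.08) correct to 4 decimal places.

Heun: k1 = f(t_n, y_n); k2 = f(t_n + h, y_n + h·k1); y_{n+1} = y_n + (h/2)·(k1 + k2).
t=0.000000, y=-2.400000:
  k1 = f(0.000000, -2.400000) = -0.610000
  k2 = f(0.540000, -2.729400) = -0.313540
  y ← -2.400000 + (0.54/2)·(-0.610000 + (-0.313540)) = -2.649356
t=0.540000, y=-2.649356:
  k1 = f(0.540000, -2.649356) = -0.385580
  k2 = f(1.080000, -2.857569) = -0.198188
  y ← -2.649356 + (0.54/2)·(-0.385580 + (-0.198188)) = -2.806973
y(1.08) ≈ -2.8070

-2.8070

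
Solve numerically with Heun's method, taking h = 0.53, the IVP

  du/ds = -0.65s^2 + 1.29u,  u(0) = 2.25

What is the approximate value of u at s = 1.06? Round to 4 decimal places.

7.9044

Heun: k1 = f(s_n, u_n); k2 = f(s_n + h, u_n + h·k1); u_{n+1} = u_n + (h/2)·(k1 + k2).
s=0.000000, u=2.250000:
  k1 = f(0.000000, 2.250000) = 2.902500
  k2 = f(0.530000, 3.788325) = 4.704354
  u ← 2.250000 + (0.53/2)·(2.902500 + 4.704354) = 4.265816
s=0.530000, u=4.265816:
  k1 = f(0.530000, 4.265816) = 5.320318
  k2 = f(1.060000, 7.085585) = 8.410065
  u ← 4.265816 + (0.53/2)·(5.320318 + 8.410065) = 7.904368
u(1.06) ≈ 7.9044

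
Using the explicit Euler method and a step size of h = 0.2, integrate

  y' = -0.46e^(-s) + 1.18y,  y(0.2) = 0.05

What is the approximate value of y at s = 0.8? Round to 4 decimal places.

-0.1474

Euler: y_{n+1} = y_n + h·f(s_n, y_n).
s=0.200000, y=0.050000: f=-0.317616 → y ← 0.050000 + 0.2·(-0.317616) = -0.013523
s=0.400000, y=-0.013523: f=-0.324305 → y ← -0.013523 + 0.2·(-0.324305) = -0.078384
s=0.600000, y=-0.078384: f=-0.344947 → y ← -0.078384 + 0.2·(-0.344947) = -0.147373
y(0.8) ≈ -0.1474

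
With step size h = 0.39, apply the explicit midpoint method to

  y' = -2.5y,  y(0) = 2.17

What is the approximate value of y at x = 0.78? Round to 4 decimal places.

0.5432

Midpoint: k1 = f(x_n, y_n); k2 = f(x_n + h/2, y_n + (h/2)·k1); y_{n+1} = y_n + h·k2.
x=0.000000, y=2.170000:
  k1 = f(0.000000, 2.170000) = -5.425000
  k2 = f(0.195000, 1.112125) = -2.780312
  y ← 2.170000 + 0.39·(-2.780312) = 1.085678
x=0.390000, y=1.085678:
  k1 = f(0.390000, 1.085678) = -2.714195
  k2 = f(0.585000, 0.556410) = -1.391025
  y ← 1.085678 + 0.39·(-1.391025) = 0.543178
y(0.78) ≈ 0.5432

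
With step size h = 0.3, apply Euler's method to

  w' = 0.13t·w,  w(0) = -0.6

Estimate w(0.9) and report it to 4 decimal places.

-0.6212

Euler: w_{n+1} = w_n + h·f(t_n, w_n).
t=0.000000, w=-0.600000: f=0.000000 → w ← -0.600000 + 0.3·0.000000 = -0.600000
t=0.300000, w=-0.600000: f=-0.023400 → w ← -0.600000 + 0.3·(-0.023400) = -0.607020
t=0.600000, w=-0.607020: f=-0.047348 → w ← -0.607020 + 0.3·(-0.047348) = -0.621224
w(0.9) ≈ -0.6212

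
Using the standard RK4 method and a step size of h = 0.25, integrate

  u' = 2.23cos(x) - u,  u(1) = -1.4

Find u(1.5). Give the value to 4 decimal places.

RK4: k1 = f(x_n, u_n); k2 = f(x_n + h/2, u_n + (h/2)·k1); k3 = f(x_n + h/2, u_n + (h/2)·k2); k4 = f(x_n + h, u_n + h·k3); u_{n+1} = u_n + (h/6)·(k1 + 2k2 + 2k3 + k4).
x=1.000000, u=-1.400000:
  k1 = f(1.000000, -1.400000) = 2.604874
  k2 = f(1.125000, -1.074391) = 2.035914
  k3 = f(1.125000, -1.145511) = 2.107034
  k4 = f(1.250000, -0.873241) = 1.576410
  u ← -1.400000 + (0.25/6)·(k1 + 2k2 + 2k3 + k4) = -0.880534
x=1.250000, u=-0.880534:
  k1 = f(1.250000, -0.880534) = 1.583703
  k2 = f(1.375000, -0.682571) = 1.116413
  k3 = f(1.375000, -0.740983) = 1.174824
  k4 = f(1.500000, -0.586828) = 0.744572
  u ← -0.880534 + (0.25/6)·(k1 + 2k2 + 2k3 + k4) = -0.592586
u(1.5) ≈ -0.5926

-0.5926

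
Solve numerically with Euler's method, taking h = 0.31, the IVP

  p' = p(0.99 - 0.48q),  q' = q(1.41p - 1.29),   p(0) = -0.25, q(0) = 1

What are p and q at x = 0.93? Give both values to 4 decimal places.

-0.4545, 0.1032

Euler on (p,q): p_{n+1} = p_n + h·p', q_{n+1} = q_n + h·q'.
0.000000: (-0.250000, 1.000000); f=(-0.127500, -1.642500) → (-0.289525, 0.490825)
0.310000: (-0.289525, 0.490825); f=(-0.218419, -0.833534) → (-0.357235, 0.232430)
0.620000: (-0.357235, 0.232430); f=(-0.313807, -0.416909) → (-0.454515, 0.103188)
(p(0.93), q(0.93)) ≈ (-0.4545, 0.1032)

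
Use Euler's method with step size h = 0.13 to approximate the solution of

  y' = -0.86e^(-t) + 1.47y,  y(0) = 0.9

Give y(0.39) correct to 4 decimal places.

1.1591

Euler: y_{n+1} = y_n + h·f(t_n, y_n).
t=0.000000, y=0.900000: f=0.463000 → y ← 0.900000 + 0.13·0.463000 = 0.960190
t=0.130000, y=0.960190: f=0.656317 → y ← 0.960190 + 0.13·0.656317 = 1.045511
t=0.260000, y=1.045511: f=0.873797 → y ← 1.045511 + 0.13·0.873797 = 1.159105
y(0.39) ≈ 1.1591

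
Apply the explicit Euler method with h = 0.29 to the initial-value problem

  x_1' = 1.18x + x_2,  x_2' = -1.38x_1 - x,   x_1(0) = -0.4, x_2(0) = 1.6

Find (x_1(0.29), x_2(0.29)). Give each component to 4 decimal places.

Euler on (x_1,x_2): x_1_{n+1} = x_1_n + h·x_1', x_2_{n+1} = x_2_n + h·x_2'.
0.000000: (-0.400000, 1.600000); f=(1.600000, 0.552000) → (0.064000, 1.760080)
(x_1(0.29), x_2(0.29)) ≈ (0.0640, 1.7601)

0.0640, 1.7601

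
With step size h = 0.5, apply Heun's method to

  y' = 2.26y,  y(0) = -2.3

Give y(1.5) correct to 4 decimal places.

-48.8020

Heun: k1 = f(s_n, y_n); k2 = f(s_n + h, y_n + h·k1); y_{n+1} = y_n + (h/2)·(k1 + k2).
s=0.000000, y=-2.300000:
  k1 = f(0.000000, -2.300000) = -5.198000
  k2 = f(0.500000, -4.899000) = -11.071740
  y ← -2.300000 + (0.5/2)·(-5.198000 + (-11.071740)) = -6.367435
s=0.500000, y=-6.367435:
  k1 = f(0.500000, -6.367435) = -14.390403
  k2 = f(1.000000, -13.562637) = -30.651559
  y ← -6.367435 + (0.5/2)·(-14.390403 + (-30.651559)) = -17.627925
s=1.000000, y=-17.627925:
  k1 = f(1.000000, -17.627925) = -39.839111
  k2 = f(1.500000, -37.547481) = -84.857307
  y ← -17.627925 + (0.5/2)·(-39.839111 + (-84.857307)) = -48.802030
y(1.5) ≈ -48.8020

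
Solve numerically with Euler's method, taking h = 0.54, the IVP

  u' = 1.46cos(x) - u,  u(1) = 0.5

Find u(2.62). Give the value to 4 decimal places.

-0.2344

Euler: u_{n+1} = u_n + h·f(x_n, u_n).
x=1.000000, u=0.500000: f=0.288841 → u ← 0.500000 + 0.54·0.288841 = 0.655974
x=1.540000, u=0.655974: f=-0.611019 → u ← 0.655974 + 0.54·(-0.611019) = 0.326024
x=2.080000, u=0.326024: f=-1.037748 → u ← 0.326024 + 0.54·(-1.037748) = -0.234360
u(2.62) ≈ -0.2344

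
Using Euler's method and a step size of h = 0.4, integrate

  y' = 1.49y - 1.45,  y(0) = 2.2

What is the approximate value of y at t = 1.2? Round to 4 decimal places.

Euler: y_{n+1} = y_n + h·f(t_n, y_n).
t=0.000000, y=2.200000: f=1.828000 → y ← 2.200000 + 0.4·1.828000 = 2.931200
t=0.400000, y=2.931200: f=2.917488 → y ← 2.931200 + 0.4·2.917488 = 4.098195
t=0.800000, y=4.098195: f=4.656311 → y ← 4.098195 + 0.4·4.656311 = 5.960720
y(1.2) ≈ 5.9607

5.9607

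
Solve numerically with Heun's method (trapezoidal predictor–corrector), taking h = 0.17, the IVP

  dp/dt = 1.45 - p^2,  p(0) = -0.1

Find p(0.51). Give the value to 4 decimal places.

Heun: k1 = f(t_n, p_n); k2 = f(t_n + h, p_n + h·k1); p_{n+1} = p_n + (h/2)·(k1 + k2).
t=0.000000, p=-0.100000:
  k1 = f(0.000000, -0.100000) = 1.440000
  k2 = f(0.170000, 0.144800) = 1.429033
  p ← -0.100000 + (0.17/2)·(1.440000 + 1.429033) = 0.143868
t=0.170000, p=0.143868:
  k1 = f(0.170000, 0.143868) = 1.429302
  k2 = f(0.340000, 0.386849) = 1.300348
  p ← 0.143868 + (0.17/2)·(1.429302 + 1.300348) = 0.375888
t=0.340000, p=0.375888:
  k1 = f(0.340000, 0.375888) = 1.308708
  k2 = f(0.510000, 0.598368) = 1.091955
  p ← 0.375888 + (0.17/2)·(1.308708 + 1.091955) = 0.579944
p(0.51) ≈ 0.5799

0.5799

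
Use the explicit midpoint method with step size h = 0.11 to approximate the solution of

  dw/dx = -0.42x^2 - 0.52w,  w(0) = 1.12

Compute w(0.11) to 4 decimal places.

1.0576

Midpoint: k1 = f(x_n, w_n); k2 = f(x_n + h/2, w_n + (h/2)·k1); w_{n+1} = w_n + h·k2.
x=0.000000, w=1.120000:
  k1 = f(0.000000, 1.120000) = -0.582400
  k2 = f(0.055000, 1.087968) = -0.567014
  w ← 1.120000 + 0.11·(-0.567014) = 1.057628
w(0.11) ≈ 1.0576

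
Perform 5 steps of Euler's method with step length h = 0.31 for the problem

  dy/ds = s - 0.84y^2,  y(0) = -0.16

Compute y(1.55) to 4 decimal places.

Euler: y_{n+1} = y_n + h·f(s_n, y_n).
s=0.000000, y=-0.160000: f=-0.021504 → y ← -0.160000 + 0.31·(-0.021504) = -0.166666
s=0.310000, y=-0.166666: f=0.286667 → y ← -0.166666 + 0.31·0.286667 = -0.077800
s=0.620000, y=-0.077800: f=0.614916 → y ← -0.077800 + 0.31·0.614916 = 0.112824
s=0.930000, y=0.112824: f=0.919307 → y ← 0.112824 + 0.31·0.919307 = 0.397810
s=1.240000, y=0.397810: f=1.107068 → y ← 0.397810 + 0.31·1.107068 = 0.741001
y(1.55) ≈ 0.7410

0.7410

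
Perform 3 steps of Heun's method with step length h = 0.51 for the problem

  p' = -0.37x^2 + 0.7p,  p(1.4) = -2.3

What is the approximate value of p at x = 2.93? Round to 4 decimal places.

-10.8053

Heun: k1 = f(x_n, p_n); k2 = f(x_n + h, p_n + h·k1); p_{n+1} = p_n + (h/2)·(k1 + k2).
x=1.400000, p=-2.300000:
  k1 = f(1.400000, -2.300000) = -2.335200
  k2 = f(1.910000, -3.490952) = -3.793463
  p ← -2.300000 + (0.51/2)·(-2.335200 + (-3.793463)) = -3.862809
x=1.910000, p=-3.862809:
  k1 = f(1.910000, -3.862809) = -4.053763
  k2 = f(2.420000, -5.930229) = -6.318028
  p ← -3.862809 + (0.51/2)·(-4.053763 + (-6.318028)) = -6.507616
x=2.420000, p=-6.507616:
  k1 = f(2.420000, -6.507616) = -6.722199
  k2 = f(2.930000, -9.935938) = -10.131569
  p ← -6.507616 + (0.51/2)·(-6.722199 + (-10.131569)) = -10.805327
p(2.93) ≈ -10.8053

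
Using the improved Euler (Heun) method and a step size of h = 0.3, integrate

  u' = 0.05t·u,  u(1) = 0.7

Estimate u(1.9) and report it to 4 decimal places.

0.7472

Heun: k1 = f(t_n, u_n); k2 = f(t_n + h, u_n + h·k1); u_{n+1} = u_n + (h/2)·(k1 + k2).
t=1.000000, u=0.700000:
  k1 = f(1.000000, 0.700000) = 0.035000
  k2 = f(1.300000, 0.710500) = 0.046182
  u ← 0.700000 + (0.3/2)·(0.035000 + 0.046182) = 0.712177
t=1.300000, u=0.712177:
  k1 = f(1.300000, 0.712177) = 0.046292
  k2 = f(1.600000, 0.726065) = 0.058085
  u ← 0.712177 + (0.3/2)·(0.046292 + 0.058085) = 0.727834
t=1.600000, u=0.727834:
  k1 = f(1.600000, 0.727834) = 0.058227
  k2 = f(1.900000, 0.745302) = 0.070804
  u ← 0.727834 + (0.3/2)·(0.058227 + 0.070804) = 0.747188
u(1.9) ≈ 0.7472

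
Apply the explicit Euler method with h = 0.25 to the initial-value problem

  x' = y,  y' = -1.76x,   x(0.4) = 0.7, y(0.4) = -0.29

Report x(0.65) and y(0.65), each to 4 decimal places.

Euler on (x,y): x_{n+1} = x_n + h·x', y_{n+1} = y_n + h·y'.
0.400000: (0.700000, -0.290000); f=(-0.290000, -1.232000) → (0.627500, -0.598000)
(x(0.65), y(0.65)) ≈ (0.6275, -0.5980)

0.6275, -0.5980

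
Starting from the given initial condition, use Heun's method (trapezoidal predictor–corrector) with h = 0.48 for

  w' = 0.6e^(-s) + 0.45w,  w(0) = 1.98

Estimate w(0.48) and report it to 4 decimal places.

Heun: k1 = f(s_n, w_n); k2 = f(s_n + h, w_n + h·k1); w_{n+1} = w_n + (h/2)·(k1 + k2).
s=0.000000, w=1.980000:
  k1 = f(0.000000, 1.980000) = 1.491000
  k2 = f(0.480000, 2.695680) = 1.584326
  w ← 1.980000 + (0.48/2)·(1.491000 + 1.584326) = 2.718078
w(0.48) ≈ 2.7181

2.7181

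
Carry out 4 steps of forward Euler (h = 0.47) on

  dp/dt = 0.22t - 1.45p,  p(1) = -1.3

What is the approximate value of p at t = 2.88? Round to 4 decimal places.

0.3185

Euler: p_{n+1} = p_n + h·f(t_n, p_n).
t=1.000000, p=-1.300000: f=2.105000 → p ← -1.300000 + 0.47·2.105000 = -0.310650
t=1.470000, p=-0.310650: f=0.773843 → p ← -0.310650 + 0.47·0.773843 = 0.053056
t=1.940000, p=0.053056: f=0.349869 → p ← 0.053056 + 0.47·0.349869 = 0.217494
t=2.410000, p=0.217494: f=0.214833 → p ← 0.217494 + 0.47·0.214833 = 0.318466
p(2.88) ≈ 0.3185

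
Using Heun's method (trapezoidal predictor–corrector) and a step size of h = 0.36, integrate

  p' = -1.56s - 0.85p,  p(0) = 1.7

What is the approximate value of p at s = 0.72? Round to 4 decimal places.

0.5858

Heun: k1 = f(s_n, p_n); k2 = f(s_n + h, p_n + h·k1); p_{n+1} = p_n + (h/2)·(k1 + k2).
s=0.000000, p=1.700000:
  k1 = f(0.000000, 1.700000) = -1.445000
  k2 = f(0.360000, 1.179800) = -1.564430
  p ← 1.700000 + (0.36/2)·(-1.445000 + (-1.564430)) = 1.158303
s=0.360000, p=1.158303:
  k1 = f(0.360000, 1.158303) = -1.546157
  k2 = f(0.720000, 0.601686) = -1.634633
  p ← 1.158303 + (0.36/2)·(-1.546157 + (-1.634633)) = 0.585760
p(0.72) ≈ 0.5858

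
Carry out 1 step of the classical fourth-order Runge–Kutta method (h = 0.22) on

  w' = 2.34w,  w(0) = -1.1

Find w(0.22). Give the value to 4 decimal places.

-1.8403

RK4: k1 = f(x_n, w_n); k2 = f(x_n + h/2, w_n + (h/2)·k1); k3 = f(x_n + h/2, w_n + (h/2)·k2); k4 = f(x_n + h, w_n + h·k3); w_{n+1} = w_n + (h/6)·(k1 + 2k2 + 2k3 + k4).
x=0.000000, w=-1.100000:
  k1 = f(0.000000, -1.100000) = -2.574000
  k2 = f(0.110000, -1.383140) = -3.236548
  k3 = f(0.110000, -1.456020) = -3.407087
  k4 = f(0.220000, -1.849559) = -4.327969
  w ← -1.100000 + (0.22/6)·(k1 + 2k2 + 2k3 + k4) = -1.840272
w(0.22) ≈ -1.8403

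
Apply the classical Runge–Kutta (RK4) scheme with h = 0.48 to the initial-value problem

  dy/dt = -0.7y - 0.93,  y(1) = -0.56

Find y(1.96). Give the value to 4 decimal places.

-0.9360

RK4: k1 = f(t_n, y_n); k2 = f(t_n + h/2, y_n + (h/2)·k1); k3 = f(t_n + h/2, y_n + (h/2)·k2); k4 = f(t_n + h, y_n + h·k3); y_{n+1} = y_n + (h/6)·(k1 + 2k2 + 2k3 + k4).
t=1.000000, y=-0.560000:
  k1 = f(1.000000, -0.560000) = -0.538000
  k2 = f(1.240000, -0.689120) = -0.447616
  k3 = f(1.240000, -0.667428) = -0.462801
  k4 = f(1.480000, -0.782144) = -0.382499
  y ← -0.560000 + (0.48/6)·(k1 + 2k2 + 2k3 + k4) = -0.779307
t=1.480000, y=-0.779307:
  k1 = f(1.480000, -0.779307) = -0.384485
  k2 = f(1.720000, -0.871583) = -0.319892
  k3 = f(1.720000, -0.856081) = -0.330744
  k4 = f(1.960000, -0.938063) = -0.273356
  y ← -0.779307 + (0.48/6)·(k1 + 2k2 + 2k3 + k4) = -0.936036
y(1.96) ≈ -0.9360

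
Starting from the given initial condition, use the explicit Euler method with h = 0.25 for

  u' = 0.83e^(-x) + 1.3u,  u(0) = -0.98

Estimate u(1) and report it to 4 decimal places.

-1.9894

Euler: u_{n+1} = u_n + h·f(x_n, u_n).
x=0.000000, u=-0.980000: f=-0.444000 → u ← -0.980000 + 0.25·(-0.444000) = -1.091000
x=0.250000, u=-1.091000: f=-0.771895 → u ← -1.091000 + 0.25·(-0.771895) = -1.283974
x=0.500000, u=-1.283974: f=-1.165746 → u ← -1.283974 + 0.25·(-1.165746) = -1.575410
x=0.750000, u=-1.575410: f=-1.655969 → u ← -1.575410 + 0.25·(-1.655969) = -1.989402
u(1) ≈ -1.9894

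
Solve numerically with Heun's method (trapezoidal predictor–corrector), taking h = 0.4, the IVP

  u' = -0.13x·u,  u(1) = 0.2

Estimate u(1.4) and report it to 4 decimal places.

0.1879

Heun: k1 = f(x_n, u_n); k2 = f(x_n + h, u_n + h·k1); u_{n+1} = u_n + (h/2)·(k1 + k2).
x=1.000000, u=0.200000:
  k1 = f(1.000000, 0.200000) = -0.026000
  k2 = f(1.400000, 0.189600) = -0.034507
  u ← 0.200000 + (0.4/2)·(-0.026000 + (-0.034507)) = 0.187899
u(1.4) ≈ 0.1879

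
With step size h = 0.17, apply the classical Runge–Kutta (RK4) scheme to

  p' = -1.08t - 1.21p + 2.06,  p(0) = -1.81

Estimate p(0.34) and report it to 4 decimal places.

-0.6800

RK4: k1 = f(t_n, p_n); k2 = f(t_n + h/2, p_n + (h/2)·k1); k3 = f(t_n + h/2, p_n + (h/2)·k2); k4 = f(t_n + h, p_n + h·k3); p_{n+1} = p_n + (h/6)·(k1 + 2k2 + 2k3 + k4).
t=0.000000, p=-1.810000:
  k1 = f(0.000000, -1.810000) = 4.250100
  k2 = f(0.085000, -1.448742) = 3.721177
  k3 = f(0.085000, -1.493700) = 3.775577
  k4 = f(0.170000, -1.168152) = 3.289864
  p ← -1.810000 + (0.17/6)·(k1 + 2k2 + 2k3 + k4) = -1.171552
t=0.170000, p=-1.171552:
  k1 = f(0.170000, -1.171552) = 3.293977
  k2 = f(0.255000, -0.891564) = 2.863392
  k3 = f(0.255000, -0.928163) = 2.907678
  k4 = f(0.340000, -0.677246) = 2.512268
  p ← -1.171552 + (0.17/6)·(k1 + 2k2 + 2k3 + k4) = -0.680014
p(0.34) ≈ -0.6800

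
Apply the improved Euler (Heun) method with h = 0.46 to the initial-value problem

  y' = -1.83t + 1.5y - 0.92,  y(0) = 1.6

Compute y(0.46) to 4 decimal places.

2.3221

Heun: k1 = f(t_n, y_n); k2 = f(t_n + h, y_n + h·k1); y_{n+1} = y_n + (h/2)·(k1 + k2).
t=0.000000, y=1.600000:
  k1 = f(0.000000, 1.600000) = 1.480000
  k2 = f(0.460000, 2.280800) = 1.659400
  y ← 1.600000 + (0.46/2)·(1.480000 + 1.659400) = 2.322062
y(0.46) ≈ 2.3221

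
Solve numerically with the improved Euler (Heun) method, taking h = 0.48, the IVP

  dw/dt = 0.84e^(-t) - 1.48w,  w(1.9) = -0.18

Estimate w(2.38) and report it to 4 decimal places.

Heun: k1 = f(t_n, w_n); k2 = f(t_n + h, w_n + h·k1); w_{n+1} = w_n + (h/2)·(k1 + k2).
t=1.900000, w=-0.180000:
  k1 = f(1.900000, -0.180000) = 0.392038
  k2 = f(2.380000, 0.008178) = 0.065639
  w ← -0.180000 + (0.48/2)·(0.392038 + 0.065639) = -0.070158
w(2.38) ≈ -0.0702

-0.0702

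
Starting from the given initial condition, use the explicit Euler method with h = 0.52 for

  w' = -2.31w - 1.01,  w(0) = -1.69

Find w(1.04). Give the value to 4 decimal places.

-0.4879

Euler: w_{n+1} = w_n + h·f(x_n, w_n).
x=0.000000, w=-1.690000: f=2.893900 → w ← -1.690000 + 0.52·2.893900 = -0.185172
x=0.520000, w=-0.185172: f=-0.582253 → w ← -0.185172 + 0.52·(-0.582253) = -0.487943
w(1.04) ≈ -0.4879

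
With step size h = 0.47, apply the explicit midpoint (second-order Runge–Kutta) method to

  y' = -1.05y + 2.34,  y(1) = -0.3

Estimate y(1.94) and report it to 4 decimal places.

Midpoint: k1 = f(x_n, y_n); k2 = f(x_n + h/2, y_n + (h/2)·k1); y_{n+1} = y_n + h·k2.
x=1.000000, y=-0.300000:
  k1 = f(1.000000, -0.300000) = 2.655000
  k2 = f(1.235000, 0.323925) = 1.999879
  y ← -0.300000 + 0.47·1.999879 = 0.639943
x=1.470000, y=0.639943:
  k1 = f(1.470000, 0.639943) = 1.668060
  k2 = f(1.705000, 1.031937) = 1.256466
  y ← 0.639943 + 0.47·1.256466 = 1.230482
y(1.94) ≈ 1.2305

1.2305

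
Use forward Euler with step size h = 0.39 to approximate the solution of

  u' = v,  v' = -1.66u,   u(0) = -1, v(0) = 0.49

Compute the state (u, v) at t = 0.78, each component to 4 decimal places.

-0.3653, 1.6611

Euler on (u,v): u_{n+1} = u_n + h·u', v_{n+1} = v_n + h·v'.
0.000000: (-1.000000, 0.490000); f=(0.490000, 1.660000) → (-0.808900, 1.137400)
0.390000: (-0.808900, 1.137400); f=(1.137400, 1.342774) → (-0.365314, 1.661082)
(u(0.78), v(0.78)) ≈ (-0.3653, 1.6611)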